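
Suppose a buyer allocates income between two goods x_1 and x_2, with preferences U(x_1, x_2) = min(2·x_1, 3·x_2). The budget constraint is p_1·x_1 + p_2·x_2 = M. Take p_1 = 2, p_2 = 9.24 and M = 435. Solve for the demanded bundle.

With perfect complements, no substitution: consume in ratio x_1:x_2 = 3:2.
Budget: p_1·x_1 + p_2·(2/3)·x_1 = M, so (3·p_1 + 2·p_2)·x_1 = 3·M.
Demand: x_1*(p_1,p_2,M) = 3·M/(3·p_1 + 2·p_2), x_2* = 2·M/(3·p_1 + 2·p_2).
Here 3·2 + 2·9.24 = 24.48, giving x_1* = 53.3088 and x_2* = 35.5392.

x_1* = 53.3088, x_2* = 35.5392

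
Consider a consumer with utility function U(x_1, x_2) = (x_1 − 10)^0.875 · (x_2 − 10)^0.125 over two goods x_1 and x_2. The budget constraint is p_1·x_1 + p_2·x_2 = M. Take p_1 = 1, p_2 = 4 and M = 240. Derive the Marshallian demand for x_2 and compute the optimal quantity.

x_2* = 15.9375

This is Cobb-Douglas in (x_1−10, x_2−10): tangency gives 0.875·p_2·(x_2−10) = 0.125·p_1·(x_1−10).
After buying the subsistence bundle (10, 10), a share 0.875 of the remaining income goes to x_1: x_1* = 10 + 0.875·(M − 10p_1 − 10p_2)/p_1.
Discretionary income = 240 − 10·1 − 10·4 = 190; x_2* = 10 + 0.125·190/4 = 15.9375.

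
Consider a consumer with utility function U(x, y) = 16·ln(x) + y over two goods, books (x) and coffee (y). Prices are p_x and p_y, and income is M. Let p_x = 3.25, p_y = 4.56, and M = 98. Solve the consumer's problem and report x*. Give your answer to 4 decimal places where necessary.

x* = 22.4492

At the given prices: x* = 16·4.56/3.25 = 22.4492.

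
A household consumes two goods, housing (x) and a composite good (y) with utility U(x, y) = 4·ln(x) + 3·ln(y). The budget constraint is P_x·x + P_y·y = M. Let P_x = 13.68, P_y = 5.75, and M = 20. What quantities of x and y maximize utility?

x* = 0.8354, y* = 1.4907

At P_x=13.68, P_y=5.75, M=20: x* = 4/7·20/13.68 = 0.8354, y* = 1.4907.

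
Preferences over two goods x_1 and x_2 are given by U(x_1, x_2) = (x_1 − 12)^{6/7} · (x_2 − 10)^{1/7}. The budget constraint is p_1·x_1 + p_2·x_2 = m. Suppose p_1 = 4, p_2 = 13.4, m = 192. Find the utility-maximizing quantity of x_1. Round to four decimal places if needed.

x_1* = 14.1429

Discretionary income = 192 − 12·4 − 10·13.4 = 10; x_1* = 12 + 6/7·10/4 = 14.1429.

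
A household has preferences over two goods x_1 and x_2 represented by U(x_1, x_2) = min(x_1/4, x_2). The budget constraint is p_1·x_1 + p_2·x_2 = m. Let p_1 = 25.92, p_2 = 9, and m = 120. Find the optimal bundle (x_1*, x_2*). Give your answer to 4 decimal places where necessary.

x_1* = 4.2599, x_2* = 1.065

Demand: x_1*(p_1,p_2,m) = 4·m/(4·p_1 + p_2), x_2* = m/(4·p_1 + p_2).
Here 4·25.92 + 9 = 112.68, giving x_1* = 4.2599 and x_2* = 1.065.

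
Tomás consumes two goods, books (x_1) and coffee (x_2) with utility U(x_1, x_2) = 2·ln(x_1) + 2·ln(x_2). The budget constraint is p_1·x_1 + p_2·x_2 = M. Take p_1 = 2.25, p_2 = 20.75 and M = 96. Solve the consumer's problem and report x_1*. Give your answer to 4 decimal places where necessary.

x_1* = 21.3333

The MRS is x_2/x_1. Set MRS = p_1/p_2.
Rearranging, p_2·x_2 = p_1·x_1. Substituting into the budget gives p_1·x_1·(1 + 1) = M.
Demand: x_1*(p_1,p_2,M) = 0.5·M/p_1 and x_2* = 0.5·M/p_2.
At p_1=2.25, p_2=20.75, M=96: x_1* = 0.5·96/2.25 = 21.3333.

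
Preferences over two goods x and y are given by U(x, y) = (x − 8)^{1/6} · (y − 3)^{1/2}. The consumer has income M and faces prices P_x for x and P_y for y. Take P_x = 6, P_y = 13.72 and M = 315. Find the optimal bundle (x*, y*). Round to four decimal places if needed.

x* = 17.41, y* = 15.3455

Substituting into the budget: x* = 8 + 0.25·(M − 8·P_x − 3·P_y)/P_x, and y* = 3 + 0.75·(…)/P_y.
Discretionary income = 315 − 8·6 − 3·13.72 = 225.84; x* = 8 + 0.25·225.84/6 = 17.41; y* = 3 + 0.75·225.84/13.72 = 15.3455.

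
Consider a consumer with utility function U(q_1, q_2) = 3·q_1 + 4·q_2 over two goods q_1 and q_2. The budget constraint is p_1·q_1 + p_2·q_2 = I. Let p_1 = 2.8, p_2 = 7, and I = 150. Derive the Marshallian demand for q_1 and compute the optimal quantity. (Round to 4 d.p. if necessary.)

Perfect substitutes: compare marginal utility per dollar. 3/p_1 vs 4/p_2 → 1.0714 vs 0.5714.
q_1 gives more utility per dollar, so spend all income on q_1: q_1* = I/p_1, q_2* = 0.
Numerically: q_1* = 53.5714, q_2* = 0.

q_1* = 53.5714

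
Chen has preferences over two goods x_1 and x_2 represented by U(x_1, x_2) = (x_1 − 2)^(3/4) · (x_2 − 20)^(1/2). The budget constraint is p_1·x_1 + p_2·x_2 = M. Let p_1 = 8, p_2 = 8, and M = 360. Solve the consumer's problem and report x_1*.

MRS = (3/2)·(x_2−20)/(x_1−2). Tangency with p_1/p_2 gives x_2−20 = (2/3)·(p_1/p_2)·(x_1−2).
Substituting into the budget: x_1* = 2 + 0.6·(M − 2·p_1 − 20·p_2)/p_1, and x_2* = 20 + 0.4·(…)/p_2.
Discretionary income = 360 − 2·8 − 20·8 = 184; x_1* = 2 + 0.6·184/8 = 15.8.

x_1* = 15.8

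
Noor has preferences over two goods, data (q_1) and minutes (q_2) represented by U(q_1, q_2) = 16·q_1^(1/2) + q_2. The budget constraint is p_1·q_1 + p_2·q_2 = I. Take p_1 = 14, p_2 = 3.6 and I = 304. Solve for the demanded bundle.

MU_q_1 = 8/√q_1, MU_q_2 = 1. Tangency: 8/√q_1 = p_1/p_2.
Thus q_1* = (8·p_2/p_1)² — independent of I — with the rest of income spent on q_2.
Plugging in: q_1* = (8·3.6/14)² = 4.2318, q_2* = 67.9873.

q_1* = 4.2318, q_2* = 67.9873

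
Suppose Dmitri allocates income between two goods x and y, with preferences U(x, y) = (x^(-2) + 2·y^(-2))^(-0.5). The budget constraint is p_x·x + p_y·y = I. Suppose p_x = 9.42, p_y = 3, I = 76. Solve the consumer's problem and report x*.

x* = 5.082

MRS = MU_x/MU_y = (1/2)·(y/x)^(3). Set equal to p_x/p_y.
Solve for the ratio: y/x = [2·p_x/p_y]^(1/3).
With the ratio pinned down, the budget gives x* = I/(p_x + p_y·(y/x)) and y* = (y/x)·x*.
Numerically y/x = 1.844958, so x* = 76/(9.42 + 3·1.844958) = 5.082.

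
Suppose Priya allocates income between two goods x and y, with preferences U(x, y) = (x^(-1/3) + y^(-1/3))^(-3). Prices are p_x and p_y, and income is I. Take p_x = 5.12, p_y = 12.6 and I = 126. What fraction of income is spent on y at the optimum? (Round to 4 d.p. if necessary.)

share on y = 0.556

From the CES first-order condition, (y/x)^(4/3) = p_x/p_y.
Hence y/x = (p_x/p_y)^(1/(4/3)), i.e. raised to the 0.75 power.
Substitute y = (y/x)·x into the budget: x* = I/(p_x + p_y·(y/x)).
Numerically y/x = 0.508949, so x* = 126/(5.12 + 12.6·0.508949) = 10.9254 and y* = 0.508949·10.9254 = 5.5605.
Expenditure on y: 12.6·5.5605 = 70.062; share = 0.556.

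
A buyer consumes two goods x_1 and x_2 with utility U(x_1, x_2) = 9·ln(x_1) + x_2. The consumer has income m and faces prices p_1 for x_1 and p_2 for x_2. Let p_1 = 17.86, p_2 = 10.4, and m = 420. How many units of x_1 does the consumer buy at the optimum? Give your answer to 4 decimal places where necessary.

x_1* = 5.2408

MU_x_1 = 9/x_1, MU_x_2 = 1. Tangency: 9/x_1 = p_1/p_2.
So x_1*(p_1,p_2) = 9·p_2/p_1, independent of income; and x_2* = (m − 9·p_2)/p_2.
At the given prices: x_1* = 9·10.4/17.86 = 5.2408.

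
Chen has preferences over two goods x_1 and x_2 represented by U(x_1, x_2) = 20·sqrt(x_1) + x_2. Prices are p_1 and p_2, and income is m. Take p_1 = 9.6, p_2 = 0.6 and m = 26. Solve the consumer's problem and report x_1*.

Set MRS = p_1/p_2: 10·x_1^(−1/2) = p_1/p_2.
Solve: √x_1 = 10·p_2/p_1, so x_1*(p_1,p_2) = (10·p_2/p_1)², and x_2* = (m − p_1·x_1*)/p_2.
Plugging in: x_1* = (10·0.6/9.6)² = 0.3906.

x_1* = 0.3906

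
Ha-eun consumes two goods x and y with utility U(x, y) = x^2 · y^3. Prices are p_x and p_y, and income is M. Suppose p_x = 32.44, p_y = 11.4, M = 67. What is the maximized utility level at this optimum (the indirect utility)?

V = 29.9276

At p_x=32.44, p_y=11.4, M=67: x* = 0.4·67/32.44 = 0.8261, y* = 3.5263.
Utility at the optimum: U(0.8261, 3.5263) = 29.9276.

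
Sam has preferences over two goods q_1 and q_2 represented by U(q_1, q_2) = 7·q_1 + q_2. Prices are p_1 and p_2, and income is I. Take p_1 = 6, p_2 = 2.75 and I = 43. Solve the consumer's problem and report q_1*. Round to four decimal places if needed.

q_1 gives more utility per dollar, so spend all income on q_1: q_1* = I/p_1, q_2* = 0.
Numerically: q_1* = 7.1667, q_2* = 0.

q_1* = 7.1667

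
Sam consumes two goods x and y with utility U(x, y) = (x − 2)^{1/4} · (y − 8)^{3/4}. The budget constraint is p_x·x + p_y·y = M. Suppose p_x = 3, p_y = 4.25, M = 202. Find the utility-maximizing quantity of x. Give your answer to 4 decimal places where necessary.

x* = 15.5

Substituting into the budget: x* = 2 + 0.25·(M − 2·p_x − 8·p_y)/p_x, and y* = 8 + 0.75·(…)/p_y.
Discretionary income = 202 − 2·3 − 8·4.25 = 162; x* = 2 + 0.25·162/3 = 15.5.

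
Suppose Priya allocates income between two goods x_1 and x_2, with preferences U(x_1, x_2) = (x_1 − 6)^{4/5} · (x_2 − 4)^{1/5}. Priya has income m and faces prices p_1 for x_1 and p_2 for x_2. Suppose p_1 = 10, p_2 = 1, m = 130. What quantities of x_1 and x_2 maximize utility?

This is Cobb-Douglas in (x_1−6, x_2−4): tangency gives 0.8·p_2·(x_2−4) = 0.2·p_1·(x_1−6).
After buying the subsistence bundle (6, 4), a share 0.8 of the remaining income goes to x_1: x_1* = 6 + 0.8·(m − 6p_1 − 4p_2)/p_1.
Discretionary income = 130 − 6·10 − 4·1 = 66; x_1* = 6 + 0.8·66/10 = 11.28; x_2* = 4 + 0.2·66/1 = 17.2.

x_1* = 11.28, x_2* = 17.2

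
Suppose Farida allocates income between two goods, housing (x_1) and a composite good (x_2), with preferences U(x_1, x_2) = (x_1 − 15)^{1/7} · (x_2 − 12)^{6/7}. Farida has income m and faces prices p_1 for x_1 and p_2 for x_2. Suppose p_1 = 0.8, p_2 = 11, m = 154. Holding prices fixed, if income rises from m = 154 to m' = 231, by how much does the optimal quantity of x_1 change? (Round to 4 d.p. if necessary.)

This is Cobb-Douglas in (x_1−15, x_2−12): tangency gives 1/7·p_2·(x_2−12) = 6/7·p_1·(x_1−15).
After buying the subsistence bundle (15, 12), a share 1/7 of the remaining income goes to x_1: x_1* = 15 + 1/7·(m − 15p_1 − 12p_2)/p_1.
Discretionary income = 154 − 15·0.8 − 12·11 = 10; x_1* = 15 + 1/7·10/0.8 = 16.7857.
At m' = 231: x_1* = 30.5357. Change: 30.5357 − 16.7857 = 13.75.

Δx_1* = 13.75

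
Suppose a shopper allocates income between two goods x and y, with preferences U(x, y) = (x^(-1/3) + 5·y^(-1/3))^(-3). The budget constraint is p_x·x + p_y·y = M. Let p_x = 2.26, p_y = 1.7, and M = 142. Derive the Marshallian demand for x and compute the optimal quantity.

Numerically y/x = 4.139731, so x* = 142/(2.26 + 1.7·4.139731) = 15.2729.

x* = 15.2729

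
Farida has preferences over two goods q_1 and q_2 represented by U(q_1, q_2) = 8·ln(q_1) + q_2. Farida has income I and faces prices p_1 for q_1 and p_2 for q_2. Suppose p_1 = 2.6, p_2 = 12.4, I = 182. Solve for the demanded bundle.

At the given prices: q_1* = 8·12.4/2.6 = 38.1538, and q_2* = 6.6774.

q_1* = 38.1538, q_2* = 6.6774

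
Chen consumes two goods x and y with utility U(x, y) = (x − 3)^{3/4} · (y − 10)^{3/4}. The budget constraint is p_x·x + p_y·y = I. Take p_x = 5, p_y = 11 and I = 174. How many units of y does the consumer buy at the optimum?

Let x' = x−3, y' = y−10. MRS = y'/x' = p_x/p_y.
After buying the subsistence bundle (3, 10), a share 0.5 of the remaining income goes to x: x* = 3 + 0.5·(I − 3p_x − 10p_y)/p_x.
Discretionary income = 174 − 3·5 − 10·11 = 49; y* = 10 + 0.5·49/11 = 12.2273.

y* = 12.2273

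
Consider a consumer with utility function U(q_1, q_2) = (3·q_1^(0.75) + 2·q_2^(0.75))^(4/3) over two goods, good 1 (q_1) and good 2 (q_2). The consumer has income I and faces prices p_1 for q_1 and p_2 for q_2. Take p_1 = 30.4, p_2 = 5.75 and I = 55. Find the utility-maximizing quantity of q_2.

From the CES first-order condition, (3/2)·(q_2/q_1)^(0.25) = p_1/p_2.
Solve for the ratio: q_2/q_1 = [(2/3)·p_1/p_2]^(4).
With the ratio pinned down, the budget gives q_1* = I/(p_1 + p_2·(q_2/q_1)) and q_2* = (q_2/q_1)·q_1*.
Numerically q_2/q_1 = 154.332688, so q_1* = 55/(30.4 + 5.75·154.332688) = 0.0599 and q_2* = 154.332688·0.0599 = 9.2484.

q_2* = 9.2484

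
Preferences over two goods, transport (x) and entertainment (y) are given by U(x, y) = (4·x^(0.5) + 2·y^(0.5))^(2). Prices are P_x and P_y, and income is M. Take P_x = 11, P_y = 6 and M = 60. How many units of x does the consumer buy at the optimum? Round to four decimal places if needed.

x* = 3.7403

MU_x ∝ 4·x^(-0.5), MU_y ∝ 2·y^(-0.5), so MRS = 2·(y/x)^(0.5) = P_x/P_y.
Hence y/x = ((1/2)·P_x/P_y)^(1/(0.5)), i.e. raised to the 2 power.
With the ratio pinned down, the budget gives x* = M/(P_x + P_y·(y/x)) and y* = (y/x)·x*.
Numerically y/x = 0.840278, so x* = 60/(11 + 6·0.840278) = 3.7403.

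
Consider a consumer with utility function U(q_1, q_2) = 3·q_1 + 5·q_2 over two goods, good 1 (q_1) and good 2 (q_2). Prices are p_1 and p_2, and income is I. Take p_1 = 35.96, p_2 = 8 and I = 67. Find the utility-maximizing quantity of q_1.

q_1* = 0

q_2 gives more utility per dollar, so spend all income on q_2: q_2* = I/p_2, q_1* = 0.
Numerically: q_1* = 0, q_2* = 8.375.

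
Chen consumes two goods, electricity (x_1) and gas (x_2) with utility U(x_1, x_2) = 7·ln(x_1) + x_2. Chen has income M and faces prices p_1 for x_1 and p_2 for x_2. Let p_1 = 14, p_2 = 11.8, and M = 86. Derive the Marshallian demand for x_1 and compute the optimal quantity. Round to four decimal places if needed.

Set MRS = p_1/p_2: (7/x_1)/1 = p_1/p_2.
So x_1*(p_1,p_2) = 7·p_2/p_1, independent of income; and x_2* = (M − 7·p_2)/p_2.
At the given prices: x_1* = 7·11.8/14 = 5.9.

x_1* = 5.9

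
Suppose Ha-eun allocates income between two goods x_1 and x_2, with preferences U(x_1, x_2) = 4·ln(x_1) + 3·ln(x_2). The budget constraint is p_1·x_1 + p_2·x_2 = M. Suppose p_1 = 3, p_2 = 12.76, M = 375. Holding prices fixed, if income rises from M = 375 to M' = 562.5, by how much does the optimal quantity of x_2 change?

Δx_2* = 6.2976

At p_1=3, p_2=12.76, M=375: x_2* = 3/7·375/12.76 = 12.5952.
At M' = 562.5: x_2* = 18.8927. Change: 18.8927 − 12.5952 = 6.2976.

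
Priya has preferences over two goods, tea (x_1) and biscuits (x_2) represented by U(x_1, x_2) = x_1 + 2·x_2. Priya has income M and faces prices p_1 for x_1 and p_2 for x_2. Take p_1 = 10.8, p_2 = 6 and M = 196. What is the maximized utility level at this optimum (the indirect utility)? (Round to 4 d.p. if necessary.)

V = 65.3333

Linear utility — the consumer picks whichever good has higher MU/price: 1/10.8 = 0.0926 vs 2/6 = 0.3333.
x_2 gives more utility per dollar, so spend all income on x_2: x_2* = M/p_2, x_1* = 0.
Numerically: x_1* = 0, x_2* = 32.6667.
Utility at the optimum: U(0, 32.6667) = 65.3333.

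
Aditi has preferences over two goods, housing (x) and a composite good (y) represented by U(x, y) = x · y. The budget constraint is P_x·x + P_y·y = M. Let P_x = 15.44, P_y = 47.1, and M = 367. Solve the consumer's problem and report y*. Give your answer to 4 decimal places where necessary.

Demand: x*(P_x,P_y,M) = 0.5·M/P_x and y* = 0.5·M/P_y.
At P_x=15.44, P_y=47.1, M=367: y* = 0.5·367/47.1 = 3.896.

y* = 3.896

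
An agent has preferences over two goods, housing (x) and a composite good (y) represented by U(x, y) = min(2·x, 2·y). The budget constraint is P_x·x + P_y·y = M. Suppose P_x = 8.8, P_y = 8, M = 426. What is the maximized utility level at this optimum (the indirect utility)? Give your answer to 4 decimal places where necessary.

With perfect complements, no substitution: consume in ratio x:y = 2:2.
Budget: P_x·x + P_y·x = M, so (2·P_x + 2·P_y)·x = 2·M.
Demand: x*(P_x,P_y,M) = 2·M/(2·P_x + 2·P_y), y* = 2·M/(2·P_x + 2·P_y).
Here 2·8.8 + 2·8 = 33.6, giving x* = 25.3571 and y* = 25.3571.
Utility at the optimum: U(25.3571, 25.3571) = 50.7143.

V = 50.7143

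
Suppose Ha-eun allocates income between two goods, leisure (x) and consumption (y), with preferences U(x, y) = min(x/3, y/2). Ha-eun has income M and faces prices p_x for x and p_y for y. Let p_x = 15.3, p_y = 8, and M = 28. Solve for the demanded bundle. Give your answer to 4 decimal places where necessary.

x* = 1.357, y* = 0.9047

Demand: x*(p_x,p_y,M) = 3·M/(3·p_x + 2·p_y), y* = 2·M/(3·p_x + 2·p_y).
Here 3·15.3 + 2·8 = 61.9, giving x* = 1.357 and y* = 0.9047.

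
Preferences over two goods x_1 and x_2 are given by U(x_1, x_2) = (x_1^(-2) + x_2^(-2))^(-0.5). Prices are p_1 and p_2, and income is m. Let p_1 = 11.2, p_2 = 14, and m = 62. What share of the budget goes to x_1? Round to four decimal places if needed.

MU_x_1 ∝ x_1^(-3), MU_x_2 ∝ x_2^(-3), so MRS = (x_2/x_1)^(3) = p_1/p_2.
Hence x_2/x_1 = (p_1/p_2)^(1/(3)), i.e. raised to the 1/3 power.
Substitute x_2 = (x_2/x_1)·x_1 into the budget: x_1* = m/(p_1 + p_2·(x_2/x_1)).
Numerically x_2/x_1 = 0.928318, so x_1* = 62/(11.2 + 14·0.928318) = 2.5624 and x_2* = 0.928318·2.5624 = 2.3787.
Expenditure on x_1: 11.2·2.5624 = 28.6984; share = 0.4629.

share on x_1 = 0.4629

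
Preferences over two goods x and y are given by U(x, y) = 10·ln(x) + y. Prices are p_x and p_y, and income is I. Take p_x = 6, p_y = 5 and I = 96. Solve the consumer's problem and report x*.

x* = 8.3333

At the given prices: x* = 10·5/6 = 8.3333.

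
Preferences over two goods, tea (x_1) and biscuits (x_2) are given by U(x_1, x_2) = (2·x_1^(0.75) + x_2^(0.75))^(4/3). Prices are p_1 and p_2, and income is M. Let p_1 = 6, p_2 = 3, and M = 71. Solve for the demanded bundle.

From the CES first-order condition, 2·(x_2/x_1)^(0.25) = p_1/p_2.
Hence x_2/x_1 = ((1/2)·p_1/p_2)^(1/(0.25)), i.e. raised to the 4 power.
With the ratio pinned down, the budget gives x_1* = M/(p_1 + p_2·(x_2/x_1)) and x_2* = (x_2/x_1)·x_1*.
Numerically x_2/x_1 = 1, so x_1* = 71/(6 + 3·1) = 7.8889 and x_2* = 1·7.8889 = 7.8889.

x_1* = 7.8889, x_2* = 7.8889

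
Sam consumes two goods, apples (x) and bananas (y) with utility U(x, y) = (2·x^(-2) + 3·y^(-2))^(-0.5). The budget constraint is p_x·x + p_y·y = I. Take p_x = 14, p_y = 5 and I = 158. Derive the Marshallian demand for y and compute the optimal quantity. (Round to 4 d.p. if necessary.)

MU_x ∝ 2·x^(-3), MU_y ∝ 3·y^(-3), so MRS = (2/3)·(y/x)^(3) = p_x/p_y.
Solve for the ratio: y/x = [(3/2)·p_x/p_y]^(1/3).
Substitute y = (y/x)·x into the budget: x* = I/(p_x + p_y·(y/x)).
Numerically y/x = 1.613429, so x* = 158/(14 + 5·1.613429) = 7.16 and y* = 1.613429·7.16 = 11.5521.

y* = 11.5521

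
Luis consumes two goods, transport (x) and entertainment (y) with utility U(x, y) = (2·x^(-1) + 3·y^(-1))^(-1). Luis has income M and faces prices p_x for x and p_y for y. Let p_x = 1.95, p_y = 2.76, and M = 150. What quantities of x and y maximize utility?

MRS = MU_x/MU_y = (2/3)·(y/x)^(2). Set equal to p_x/p_y.
Solve for the ratio: y/x = [(3/2)·p_x/p_y]^(0.5).
Substitute y = (y/x)·x into the budget: x* = M/(p_x + p_y·(y/x)).
Numerically y/x = 1.029457, so x* = 150/(1.95 + 2.76·1.029457) = 31.3067 and y* = 1.029457·31.3067 = 32.2289.

x* = 31.3067, y* = 32.2289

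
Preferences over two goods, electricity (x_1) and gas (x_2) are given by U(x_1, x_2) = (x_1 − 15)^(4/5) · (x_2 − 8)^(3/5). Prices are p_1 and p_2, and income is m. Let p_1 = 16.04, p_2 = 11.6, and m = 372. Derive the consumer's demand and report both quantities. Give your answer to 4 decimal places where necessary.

MRS = (4/3)·(x_2−8)/(x_1−15). Tangency with p_1/p_2 gives x_2−8 = (3/4)·(p_1/p_2)·(x_1−15).
Substituting into the budget: x_1* = 15 + 4/7·(m − 15·p_1 − 8·p_2)/p_1, and x_2* = 8 + 3/7·(…)/p_2.
Discretionary income = 372 − 15·16.04 − 8·11.6 = 38.6; x_1* = 15 + 4/7·38.6/16.04 = 16.3751; x_2* = 8 + 3/7·38.6/11.6 = 9.4261.

x_1* = 16.3751, x_2* = 9.4261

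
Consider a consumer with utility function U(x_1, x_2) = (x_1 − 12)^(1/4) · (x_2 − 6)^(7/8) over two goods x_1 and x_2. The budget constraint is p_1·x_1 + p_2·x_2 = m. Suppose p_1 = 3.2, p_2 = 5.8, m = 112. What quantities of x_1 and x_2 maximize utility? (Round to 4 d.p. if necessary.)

This is Cobb-Douglas in (x_1−12, x_2−6): tangency gives 0.25·p_2·(x_2−6) = 0.875·p_1·(x_1−12).
Substituting into the budget: x_1* = 12 + 2/9·(m − 12·p_1 − 6·p_2)/p_1, and x_2* = 6 + 7/9·(…)/p_2.
Discretionary income = 112 − 12·3.2 − 6·5.8 = 38.8; x_1* = 12 + 2/9·38.8/3.2 = 14.6944; x_2* = 6 + 7/9·38.8/5.8 = 11.2031.

x_1* = 14.6944, x_2* = 11.2031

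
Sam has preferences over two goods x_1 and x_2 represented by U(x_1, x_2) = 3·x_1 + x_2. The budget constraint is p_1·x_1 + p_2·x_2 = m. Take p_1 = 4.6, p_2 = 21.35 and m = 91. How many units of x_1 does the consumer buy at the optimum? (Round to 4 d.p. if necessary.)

Linear utility — the consumer picks whichever good has higher MU/price: 3/4.6 = 0.6522 vs 1/21.35 = 0.0468.
x_1 gives more utility per dollar, so spend all income on x_1: x_1* = m/p_1, x_2* = 0.
Numerically: x_1* = 19.7826, x_2* = 0.

x_1* = 19.7826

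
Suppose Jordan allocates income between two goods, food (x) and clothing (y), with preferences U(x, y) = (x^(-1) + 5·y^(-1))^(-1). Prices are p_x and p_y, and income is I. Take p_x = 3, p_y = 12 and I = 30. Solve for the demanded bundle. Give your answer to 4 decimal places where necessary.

x* = 1.8274, y* = 2.0431

With the ratio pinned down, the budget gives x* = I/(p_x + p_y·(y/x)) and y* = (y/x)·x*.
Numerically y/x = 1.118034, so x* = 30/(3 + 12·1.118034) = 1.8274 and y* = 1.118034·1.8274 = 2.0431.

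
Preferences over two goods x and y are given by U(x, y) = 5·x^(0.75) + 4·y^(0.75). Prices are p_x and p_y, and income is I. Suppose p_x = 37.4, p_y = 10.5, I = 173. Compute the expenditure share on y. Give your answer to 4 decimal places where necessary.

share on y = 0.9487

MU_x ∝ 5·x^(-0.25), MU_y ∝ 4·y^(-0.25), so MRS = (5/4)·(y/x)^(0.25) = p_x/p_y.
Hence y/x = ((4/5)·p_x/p_y)^(1/(0.25)), i.e. raised to the 4 power.
With the ratio pinned down, the budget gives x* = I/(p_x + p_y·(y/x)) and y* = (y/x)·x*.
Numerically y/x = 65.930924, so x* = 173/(37.4 + 10.5·65.930924) = 0.2371 and y* = 65.930924·0.2371 = 15.6317.
Expenditure on y: 10.5·15.6317 = 164.1328; share = 0.9487.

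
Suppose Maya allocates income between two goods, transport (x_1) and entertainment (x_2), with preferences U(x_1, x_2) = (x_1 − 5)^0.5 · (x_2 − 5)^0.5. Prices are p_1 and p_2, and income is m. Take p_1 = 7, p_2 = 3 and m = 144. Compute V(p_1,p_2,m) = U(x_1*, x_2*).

V = 10.2562

Let x_1' = x_1−5, x_2' = x_2−5. MRS = x_2'/x_1' = p_1/p_2.
Substituting into the budget: x_1* = 5 + 0.5·(m − 5·p_1 − 5·p_2)/p_1, and x_2* = 5 + 0.5·(…)/p_2.
Discretionary income = 144 − 5·7 − 5·3 = 94; x_1* = 5 + 0.5·94/7 = 11.7143; x_2* = 5 + 0.5·94/3 = 20.6667.
Utility at the optimum: U(11.7143, 20.6667) = 10.2562.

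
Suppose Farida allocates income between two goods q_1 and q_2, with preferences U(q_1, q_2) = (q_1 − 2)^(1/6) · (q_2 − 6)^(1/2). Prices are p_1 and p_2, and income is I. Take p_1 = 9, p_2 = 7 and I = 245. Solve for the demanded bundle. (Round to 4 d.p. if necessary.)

q_1* = 7.1389, q_2* = 25.8214

This is Cobb-Douglas in (q_1−2, q_2−6): tangency gives 1/6·p_2·(q_2−6) = 0.5·p_1·(q_1−2).
After buying the subsistence bundle (2, 6), a share 0.25 of the remaining income goes to q_1: q_1* = 2 + 0.25·(I − 2p_1 − 6p_2)/p_1.
Discretionary income = 245 − 2·9 − 6·7 = 185; q_1* = 2 + 0.25·185/9 = 7.1389; q_2* = 6 + 0.75·185/7 = 25.8214.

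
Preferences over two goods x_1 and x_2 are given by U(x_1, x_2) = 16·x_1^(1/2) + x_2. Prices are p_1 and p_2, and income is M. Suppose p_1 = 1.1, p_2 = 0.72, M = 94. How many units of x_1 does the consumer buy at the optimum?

x_1* = 27.4195

MU_x_1 = 8/√x_1, MU_x_2 = 1. Tangency: 8/√x_1 = p_1/p_2.
Solve: √x_1 = 8·p_2/p_1, so x_1*(p_1,p_2) = (8·p_2/p_1)², and x_2* = (M − p_1·x_1*)/p_2.
Plugging in: x_1* = (8·0.72/1.1)² = 27.4195.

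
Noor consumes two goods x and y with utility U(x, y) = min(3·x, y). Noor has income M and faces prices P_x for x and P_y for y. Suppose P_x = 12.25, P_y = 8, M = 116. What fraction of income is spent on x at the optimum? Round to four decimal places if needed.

share on x = 0.3379

With perfect complements, no substitution: consume in ratio x:y = 1:3.
Budget: P_x·x + P_y·3·x = M, so (P_x + 3·P_y)·x = M.
Demand: x*(P_x,P_y,M) = M/(P_x + 3·P_y), y* = 3·M/(P_x + 3·P_y).
Here 12.25 + 3·8 = 36.25, giving x* = 3.2 and y* = 9.6.
Expenditure on x: 12.25·3.2 = 39.2; share = 0.3379.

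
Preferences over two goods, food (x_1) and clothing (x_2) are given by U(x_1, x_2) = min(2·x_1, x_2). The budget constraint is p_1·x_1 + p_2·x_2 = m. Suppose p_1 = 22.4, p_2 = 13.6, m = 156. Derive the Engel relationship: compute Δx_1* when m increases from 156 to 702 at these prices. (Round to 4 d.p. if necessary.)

Δx_1* = 11.0081

Leontief preferences: the optimum is at the kink where x_1/1 = x_2/2, i.e. x_2 = 2·x_1.
Budget: p_1·x_1 + p_2·2·x_1 = m, so (p_1 + 2·p_2)·x_1 = m.
Demand: x_1*(p_1,p_2,m) = m/(p_1 + 2·p_2), x_2* = 2·m/(p_1 + 2·p_2).
Here 22.4 + 2·13.6 = 49.6, giving x_1* = 3.1452.
At m' = 702: x_1* = 14.1532. Change: 14.1532 − 3.1452 = 11.0081.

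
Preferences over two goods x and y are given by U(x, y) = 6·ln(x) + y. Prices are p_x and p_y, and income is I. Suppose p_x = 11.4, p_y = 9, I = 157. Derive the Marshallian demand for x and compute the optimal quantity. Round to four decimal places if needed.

x* = 4.7368

MU_x = 6/x, MU_y = 1. Tangency: 6/x = p_x/p_y.
So x*(p_x,p_y) = 6·p_y/p_x, independent of income; and y* = (I − 6·p_y)/p_y.
At the given prices: x* = 6·9/11.4 = 4.7368.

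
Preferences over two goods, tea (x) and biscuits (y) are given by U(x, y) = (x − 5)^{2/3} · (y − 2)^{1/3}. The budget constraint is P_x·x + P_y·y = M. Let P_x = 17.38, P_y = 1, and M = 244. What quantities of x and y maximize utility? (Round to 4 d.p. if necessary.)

x* = 10.9494, y* = 53.7

MRS = 2·(y−2)/(x−5). Tangency with P_x/P_y gives y−2 = (1/2)·(P_x/P_y)·(x−5).
After buying the subsistence bundle (5, 2), a share 2/3 of the remaining income goes to x: x* = 5 + 2/3·(M − 5P_x − 2P_y)/P_x.
Discretionary income = 244 − 5·17.38 − 2·1 = 155.1; x* = 5 + 2/3·155.1/17.38 = 10.9494; y* = 2 + 1/3·155.1/1 = 53.7.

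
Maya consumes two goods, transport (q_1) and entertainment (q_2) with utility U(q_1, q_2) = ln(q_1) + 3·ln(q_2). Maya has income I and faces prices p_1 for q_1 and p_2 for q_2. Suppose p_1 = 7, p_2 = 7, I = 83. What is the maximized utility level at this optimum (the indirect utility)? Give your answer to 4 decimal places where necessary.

Tangency: MRS = (1/3)·q_2/q_1 = p_1/p_2.
Rearranging, p_2·q_2 = 3·p_1·q_1. Substituting into the budget gives p_1·q_1·(1 + 3) = I.
Demand: q_1*(p_1,p_2,I) = 0.25·I/p_1 and q_2* = 0.75·I/p_2.
At p_1=7, p_2=7, I=83: q_1* = 0.25·83/7 = 2.9643, q_2* = 8.8929.
Utility at the optimum: U(2.9643, 8.8929) = 7.6424.

V = 7.6424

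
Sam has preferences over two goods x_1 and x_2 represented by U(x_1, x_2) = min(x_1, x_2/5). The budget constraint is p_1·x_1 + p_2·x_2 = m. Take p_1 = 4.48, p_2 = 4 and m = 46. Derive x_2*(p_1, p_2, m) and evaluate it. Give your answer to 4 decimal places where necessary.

x_2* = 9.3954

Leontief preferences: the optimum is at the kink where x_1/1 = x_2/5, i.e. x_2 = 5·x_1.
Budget: p_1·x_1 + p_2·5·x_1 = m, so (p_1 + 5·p_2)·x_1 = m.
Demand: x_1*(p_1,p_2,m) = m/(p_1 + 5·p_2), x_2* = 5·m/(p_1 + 5·p_2).
Here 4.48 + 5·4 = 24.48, giving x_2* = 9.3954.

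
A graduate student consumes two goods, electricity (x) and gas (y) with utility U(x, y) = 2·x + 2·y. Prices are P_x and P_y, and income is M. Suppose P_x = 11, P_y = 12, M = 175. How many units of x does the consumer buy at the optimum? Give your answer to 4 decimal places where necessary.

Perfect substitutes: compare marginal utility per dollar. 2/P_x vs 2/P_y → 0.1818 vs 0.1667.
x gives more utility per dollar, so spend all income on x: x* = M/P_x, y* = 0.
Numerically: x* = 15.9091, y* = 0.

x* = 15.9091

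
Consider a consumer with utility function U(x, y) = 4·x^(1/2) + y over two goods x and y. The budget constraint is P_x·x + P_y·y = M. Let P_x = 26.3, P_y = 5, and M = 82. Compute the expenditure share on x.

MU_x = 2/√x, MU_y = 1. Tangency: 2/√x = P_x/P_y.
Solve: √x = 2·P_y/P_x, so x*(P_x,P_y) = (2·P_y/P_x)², and y* = (M − P_x·x*)/P_y.
Plugging in: x* = (2·5/26.3)² = 0.1446, y* = 15.6395.
Expenditure on x: 26.3·0.1446 = 3.8023; share = 0.0464.

share on x = 0.0464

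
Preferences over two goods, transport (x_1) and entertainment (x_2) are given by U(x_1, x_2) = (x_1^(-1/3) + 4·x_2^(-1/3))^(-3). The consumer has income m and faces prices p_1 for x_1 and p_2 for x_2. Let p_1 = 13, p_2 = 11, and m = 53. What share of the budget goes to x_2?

share on x_2 = 0.7307

MU_x_1 ∝ x_1^(-4/3), MU_x_2 ∝ 4·x_2^(-4/3), so MRS = (1/4)·(x_2/x_1)^(4/3) = p_1/p_2.
Hence x_2/x_1 = (4·p_1/p_2)^(1/(4/3)), i.e. raised to the 0.75 power.
With the ratio pinned down, the budget gives x_1* = m/(p_1 + p_2·(x_2/x_1)) and x_2* = (x_2/x_1)·x_1*.
Numerically x_2/x_1 = 3.205959, so x_1* = 53/(13 + 11·3.205959) = 1.0981 and x_2* = 3.205959·1.0981 = 3.5204.
Expenditure on x_2: 11·3.5204 = 38.7248; share = 0.7307.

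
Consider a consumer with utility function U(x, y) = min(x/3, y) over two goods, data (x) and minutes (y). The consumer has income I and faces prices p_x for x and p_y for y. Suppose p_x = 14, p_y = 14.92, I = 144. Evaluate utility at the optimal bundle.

Here 3·14 + 14.92 = 56.92, giving x* = 7.5896 and y* = 2.5299.
Utility at the optimum: U(7.5896, 2.5299) = 2.5299.

V = 2.5299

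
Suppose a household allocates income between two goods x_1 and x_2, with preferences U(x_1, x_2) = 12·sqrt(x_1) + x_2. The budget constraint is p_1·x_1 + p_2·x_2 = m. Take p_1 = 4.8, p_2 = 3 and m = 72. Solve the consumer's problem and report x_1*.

x_1* = 14.0625

MU_x_1 = 6/√x_1, MU_x_2 = 1. Tangency: 6/√x_1 = p_1/p_2.
Thus x_1* = (6·p_2/p_1)² — independent of m — with the rest of income spent on x_2.
Plugging in: x_1* = (6·3/4.8)² = 14.0625.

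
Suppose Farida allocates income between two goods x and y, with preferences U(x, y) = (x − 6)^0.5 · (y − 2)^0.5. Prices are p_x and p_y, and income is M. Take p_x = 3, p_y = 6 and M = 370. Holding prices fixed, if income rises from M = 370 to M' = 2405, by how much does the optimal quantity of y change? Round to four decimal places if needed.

Δy* = 169.5833

Let x' = x−6, y' = y−2. MRS = y'/x' = p_x/p_y.
Substituting into the budget: x* = 6 + 0.5·(M − 6·p_x − 2·p_y)/p_x, and y* = 2 + 0.5·(…)/p_y.
Discretionary income = 370 − 6·3 − 2·6 = 340; y* = 2 + 0.5·340/6 = 30.3333.
At M' = 2405: y* = 199.9167. Change: 199.9167 − 30.3333 = 169.5833.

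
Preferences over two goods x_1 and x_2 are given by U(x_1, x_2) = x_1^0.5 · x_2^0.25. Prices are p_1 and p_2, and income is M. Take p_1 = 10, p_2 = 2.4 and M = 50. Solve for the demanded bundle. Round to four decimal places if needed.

x_1* = 3.3333, x_2* = 6.9444

Tangency: MRS = 2·x_2/x_1 = p_1/p_2.
So 0.5·p_2·x_2 = 0.25·p_1·x_1; combined with the budget, a share 2/3 of income goes to x_1.
Demand: x_1*(p_1,p_2,M) = 2/3·M/p_1 and x_2* = 1/3·M/p_2.
At p_1=10, p_2=2.4, M=50: x_1* = 2/3·50/10 = 3.3333, x_2* = 6.9444.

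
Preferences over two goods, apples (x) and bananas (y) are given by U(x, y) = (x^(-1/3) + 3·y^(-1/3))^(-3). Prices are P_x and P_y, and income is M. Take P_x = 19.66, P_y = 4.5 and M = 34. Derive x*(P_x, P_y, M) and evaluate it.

x* = 0.6712

Substitute y = (y/x)·x into the budget: x* = M/(P_x + P_y·(y/x)).
Numerically y/x = 6.888413, so x* = 34/(19.66 + 4.5·6.888413) = 0.6712.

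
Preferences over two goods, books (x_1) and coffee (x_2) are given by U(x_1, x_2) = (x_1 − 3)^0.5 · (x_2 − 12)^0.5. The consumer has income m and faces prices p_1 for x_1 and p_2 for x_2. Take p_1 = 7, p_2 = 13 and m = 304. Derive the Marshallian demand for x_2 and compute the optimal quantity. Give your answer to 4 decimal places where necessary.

x_2* = 16.8846

This is Cobb-Douglas in (x_1−3, x_2−12): tangency gives 0.5·p_2·(x_2−12) = 0.5·p_1·(x_1−3).
After buying the subsistence bundle (3, 12), a share 0.5 of the remaining income goes to x_1: x_1* = 3 + 0.5·(m − 3p_1 − 12p_2)/p_1.
Discretionary income = 304 − 3·7 − 12·13 = 127; x_2* = 12 + 0.5·127/13 = 16.8846.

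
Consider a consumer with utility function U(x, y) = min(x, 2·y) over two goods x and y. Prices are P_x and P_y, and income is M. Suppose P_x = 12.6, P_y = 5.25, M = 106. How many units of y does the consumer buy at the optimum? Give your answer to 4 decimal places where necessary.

With perfect complements, no substitution: consume in ratio x:y = 2:1.
Budget: P_x·x + P_y·(1/2)·x = M, so (2·P_x + P_y)·x = 2·M.
Demand: x*(P_x,P_y,M) = 2·M/(2·P_x + P_y), y* = M/(2·P_x + P_y).
Here 2·12.6 + 5.25 = 30.45, giving y* = 3.4811.

y* = 3.4811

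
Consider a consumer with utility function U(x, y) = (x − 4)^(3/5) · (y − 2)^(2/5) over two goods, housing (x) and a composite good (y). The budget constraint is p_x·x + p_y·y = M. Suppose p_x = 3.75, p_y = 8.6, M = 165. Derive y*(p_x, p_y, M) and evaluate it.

y* = 8.1767

This is Cobb-Douglas in (x−4, y−2): tangency gives 0.6·p_y·(y−2) = 0.4·p_x·(x−4).
After buying the subsistence bundle (4, 2), a share 0.6 of the remaining income goes to x: x* = 4 + 0.6·(M − 4p_x − 2p_y)/p_x.
Discretionary income = 165 − 4·3.75 − 2·8.6 = 132.8; y* = 2 + 0.4·132.8/8.6 = 8.1767.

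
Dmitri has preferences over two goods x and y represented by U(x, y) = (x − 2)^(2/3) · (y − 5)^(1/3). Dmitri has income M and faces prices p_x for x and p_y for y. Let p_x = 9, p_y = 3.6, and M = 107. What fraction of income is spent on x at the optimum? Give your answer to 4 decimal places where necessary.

Substituting into the budget: x* = 2 + 2/3·(M − 2·p_x − 5·p_y)/p_x, and y* = 5 + 1/3·(…)/p_y.
Discretionary income = 107 − 2·9 − 5·3.6 = 71; x* = 2 + 2/3·71/9 = 7.2593; y* = 5 + 1/3·71/3.6 = 11.5741.
Expenditure on x: 9·7.2593 = 65.3333; share = 0.6106.

share on x = 0.6106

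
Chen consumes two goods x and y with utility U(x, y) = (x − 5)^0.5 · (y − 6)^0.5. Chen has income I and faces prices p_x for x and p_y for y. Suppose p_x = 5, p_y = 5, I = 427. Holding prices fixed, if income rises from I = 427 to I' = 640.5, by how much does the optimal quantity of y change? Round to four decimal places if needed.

Δy* = 21.35

MRS = (y−6)/(x−5). Tangency with p_x/p_y gives y−6 = (p_x/p_y)·(x−5).
After buying the subsistence bundle (5, 6), a share 0.5 of the remaining income goes to x: x* = 5 + 0.5·(I − 5p_x − 6p_y)/p_x.
Discretionary income = 427 − 5·5 − 6·5 = 372; y* = 6 + 0.5·372/5 = 43.2.
At I' = 640.5: y* = 64.55. Change: 64.55 − 43.2 = 21.35.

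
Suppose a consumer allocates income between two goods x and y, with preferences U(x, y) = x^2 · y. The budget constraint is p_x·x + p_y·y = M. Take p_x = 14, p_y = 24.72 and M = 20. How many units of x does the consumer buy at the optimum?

x* = 0.9524

MU_x/MU_y = (2·y)/(x); tangency sets this equal to p_x/p_y.
So 2·p_y·y = p_x·x; combined with the budget, a share 2/3 of income goes to x.
Demand: x*(p_x,p_y,M) = 2/3·M/p_x and y* = 1/3·M/p_y.
At p_x=14, p_y=24.72, M=20: x* = 2/3·20/14 = 0.9524.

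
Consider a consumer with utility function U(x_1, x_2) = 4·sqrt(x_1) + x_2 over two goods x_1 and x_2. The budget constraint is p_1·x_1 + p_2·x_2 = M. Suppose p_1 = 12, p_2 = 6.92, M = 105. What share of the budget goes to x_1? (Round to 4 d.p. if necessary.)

Utility is quasi-linear in x_2; the FOC for x_1 is 2/√x_1 = p_1/p_2.
Thus x_1* = (2·p_2/p_1)² — independent of M — with the rest of income spent on x_2.
Plugging in: x_1* = (2·6.92/12)² = 1.3302, x_2* = 12.8667.
Expenditure on x_1: 12·1.3302 = 15.9621; share = 0.152.

share on x_1 = 0.152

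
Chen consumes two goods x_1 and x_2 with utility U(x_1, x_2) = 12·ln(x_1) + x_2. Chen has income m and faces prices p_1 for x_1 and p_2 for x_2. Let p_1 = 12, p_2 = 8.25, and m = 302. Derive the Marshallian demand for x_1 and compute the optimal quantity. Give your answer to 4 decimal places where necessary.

MU_x_1 = 12/x_1, MU_x_2 = 1. Tangency: 12/x_1 = p_1/p_2.
So x_1*(p_1,p_2) = 12·p_2/p_1, independent of income; and x_2* = (m − 12·p_2)/p_2.
At the given prices: x_1* = 12·8.25/12 = 8.25.

x_1* = 8.25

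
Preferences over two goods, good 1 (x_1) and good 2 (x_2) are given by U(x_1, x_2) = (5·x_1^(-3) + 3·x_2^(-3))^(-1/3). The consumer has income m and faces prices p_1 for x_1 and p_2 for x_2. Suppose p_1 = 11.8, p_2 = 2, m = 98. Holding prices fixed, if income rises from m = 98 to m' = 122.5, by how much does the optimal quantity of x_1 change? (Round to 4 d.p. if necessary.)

Δx_1* = 1.6846

Numerically x_2/x_1 = 1.371674, so x_1* = 98/(11.8 + 2·1.371674) = 6.7385.
At m' = 122.5: x_1* = 8.4231. Change: 8.4231 − 6.7385 = 1.6846.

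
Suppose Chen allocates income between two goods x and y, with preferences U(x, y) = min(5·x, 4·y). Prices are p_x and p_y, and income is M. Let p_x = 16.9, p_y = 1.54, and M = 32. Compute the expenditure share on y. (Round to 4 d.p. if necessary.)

With perfect complements, no substitution: consume in ratio x:y = 4:5.
Budget: p_x·x + p_y·(5/4)·x = M, so (4·p_x + 5·p_y)·x = 4·M.
Demand: x*(p_x,p_y,M) = 4·M/(4·p_x + 5·p_y), y* = 5·M/(4·p_x + 5·p_y).
Here 4·16.9 + 5·1.54 = 75.3, giving x* = 1.6999 and y* = 2.1248.
Expenditure on y: 1.54·2.1248 = 3.2722; share = 0.1023.

share on y = 0.1023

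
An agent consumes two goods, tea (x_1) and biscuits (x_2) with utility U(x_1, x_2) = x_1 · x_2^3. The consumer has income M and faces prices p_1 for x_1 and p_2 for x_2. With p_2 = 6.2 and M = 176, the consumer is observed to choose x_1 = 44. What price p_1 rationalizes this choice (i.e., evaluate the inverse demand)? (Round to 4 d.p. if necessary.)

MU_x_1/MU_x_2 = (x_2)/(3·x_1); tangency sets this equal to p_1/p_2.
Rearranging, p_2·x_2 = 3·p_1·x_1. Substituting into the budget gives p_1·x_1·(1 + 3) = M.
Demand: x_1*(p_1,p_2,M) = 0.25·M/p_1 and x_2* = 0.75·M/p_2.
Set x_1* = 44 in the demand function and solve for p_1: p_1 = 1.

p_1 = 1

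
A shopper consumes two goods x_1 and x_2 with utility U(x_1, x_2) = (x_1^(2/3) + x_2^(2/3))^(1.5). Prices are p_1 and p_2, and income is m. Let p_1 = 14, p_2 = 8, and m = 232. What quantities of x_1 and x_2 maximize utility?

x_1* = 4.0791, x_2* = 21.8615

MRS = MU_x_1/MU_x_2 = (x_2/x_1)^(1/3). Set equal to p_1/p_2.
Solve for the ratio: x_2/x_1 = [p_1/p_2]^(3).
Substitute x_2 = (x_2/x_1)·x_1 into the budget: x_1* = m/(p_1 + p_2·(x_2/x_1)).
Numerically x_2/x_1 = 5.359375, so x_1* = 232/(14 + 8·5.359375) = 4.0791 and x_2* = 5.359375·4.0791 = 21.8615.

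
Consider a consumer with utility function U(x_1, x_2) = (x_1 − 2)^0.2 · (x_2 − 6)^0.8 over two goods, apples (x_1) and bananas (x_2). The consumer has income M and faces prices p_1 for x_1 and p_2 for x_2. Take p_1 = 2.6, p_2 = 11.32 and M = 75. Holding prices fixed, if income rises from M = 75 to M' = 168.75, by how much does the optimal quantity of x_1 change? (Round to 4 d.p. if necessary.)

Δx_1* = 7.2115

Let x_1' = x_1−2, x_2' = x_2−6. MRS = (1/4)·x_2'/x_1' = p_1/p_2.
Substituting into the budget: x_1* = 2 + 0.2·(M − 2·p_1 − 6·p_2)/p_1, and x_2* = 6 + 0.8·(…)/p_2.
Discretionary income = 75 − 2·2.6 − 6·11.32 = 1.88; x_1* = 2 + 0.2·1.88/2.6 = 2.1446.
At M' = 168.75: x_1* = 9.3562. Change: 9.3562 − 2.1446 = 7.2115.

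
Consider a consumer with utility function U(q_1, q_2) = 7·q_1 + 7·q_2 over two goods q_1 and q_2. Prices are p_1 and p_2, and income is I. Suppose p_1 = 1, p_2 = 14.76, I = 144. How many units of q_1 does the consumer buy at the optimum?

q_1* = 144

Linear utility — the consumer picks whichever good has higher MU/price: 7/1 = 7 vs 7/14.76 = 0.4743.
q_1 gives more utility per dollar, so spend all income on q_1: q_1* = I/p_1, q_2* = 0.
Numerically: q_1* = 144, q_2* = 0.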